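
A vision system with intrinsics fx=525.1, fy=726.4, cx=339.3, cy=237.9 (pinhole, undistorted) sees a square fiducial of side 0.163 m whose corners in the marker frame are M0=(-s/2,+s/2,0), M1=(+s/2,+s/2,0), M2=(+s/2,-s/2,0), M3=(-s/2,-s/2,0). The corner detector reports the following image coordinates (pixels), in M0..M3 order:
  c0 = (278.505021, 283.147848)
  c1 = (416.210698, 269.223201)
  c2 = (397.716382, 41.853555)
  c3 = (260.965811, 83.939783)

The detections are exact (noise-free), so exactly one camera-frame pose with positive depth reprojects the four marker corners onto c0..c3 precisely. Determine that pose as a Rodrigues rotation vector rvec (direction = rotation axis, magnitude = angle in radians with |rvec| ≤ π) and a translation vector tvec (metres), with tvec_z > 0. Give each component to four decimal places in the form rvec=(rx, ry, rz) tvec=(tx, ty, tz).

Intrinsics K: fx=525.1, fy=726.4, cx=339.3, cy=237.9
Marker side s = 0.163 m; corners in marker frame (Z=0):
  M0 = (-0.0815, +0.0815, 0)
  M1 = (+0.0815, +0.0815, 0)
  M2 = (+0.0815, -0.0815, 0)
  M3 = (-0.0815, -0.0815, 0)
Detected image corners:
  c0 = (278.505021, 283.147848) px
  c1 = (416.210698, 269.223201) px
  c2 = (397.716382, 41.853555) px
  c3 = (260.965811, 83.939783) px
Planar DLT: solve 8×8 A·h = b for H (H[2,2]=1):
  H  [+570.61176 +131.51183 +333.91163]
  H  [-307.31248 +1313.48392 +170.99999]
  H  [-0.80181 +0.06257 +1.00000]
B = K⁻¹H; ‖b₁‖=1.801099, ‖b₂‖=1.801099; λ = 2/(‖b₁‖+‖b₂‖) = 0.555217, sign → tz>0 ⇒ λ=+0.555217
r₁ = λ·B[:,0] = (+0.89100,-0.08909,-0.44518); r₂ = λ·B[:,1] = (+0.11661,+0.99257,+0.03474)
r₃ = r₁×r₂ = (+0.43878,-0.08286,+0.89477); SVD([r₁ r₂ r₃]) → R = UVᵀ:
  R  [+0.89100 +0.11661 +0.43878]
  R  [-0.08909 +0.99257 -0.08286]
  R  [-0.44518 +0.03474 +0.89477]
t = (-0.00570, -0.05113, +0.55522) m
tr R = 2.778335; θ = arccos((tr R − 1)/2) = 0.475274 rad = 27.231°
axis k = ((R−Rᵀ)₃₂, (R−Rᵀ)₁₃, (R−Rᵀ)₂₁) / (2 sinθ) = (+0.128507, +0.965902, -0.224767)
rvec = θ·k = (+0.061076, +0.459068, -0.106826)

rvec=(0.0611, 0.4591, -0.1068) tvec=(-0.0057, -0.0511, 0.5552)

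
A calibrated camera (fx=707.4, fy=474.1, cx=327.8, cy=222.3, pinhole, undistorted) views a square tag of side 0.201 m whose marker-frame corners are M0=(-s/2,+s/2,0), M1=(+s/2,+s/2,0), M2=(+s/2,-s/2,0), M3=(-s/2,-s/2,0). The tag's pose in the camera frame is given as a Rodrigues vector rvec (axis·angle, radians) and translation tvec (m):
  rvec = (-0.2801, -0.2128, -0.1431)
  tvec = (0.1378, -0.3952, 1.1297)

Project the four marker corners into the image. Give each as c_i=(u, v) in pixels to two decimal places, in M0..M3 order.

Intrinsics K: fx=707.4, fy=474.1, cx=327.8, cy=222.3
Marker side s = 0.201 m; corners in marker frame (Z=0):
  M0 = (-0.1005, +0.1005, 0)
  M1 = (+0.1005, +0.1005, 0)
  M2 = (+0.1005, -0.1005, 0)
  M3 = (-0.1005, -0.1005, 0)
rvec = (-0.2801, -0.2128, -0.1431), |rvec| = θ = 0.37976 rad = 21.759°
Rodrigues: sinθ=0.37070, 1−cosθ=0.07125; R = I + sinθ·[k]× + (1−cosθ)·[k]×²:
    [+0.96751 +0.16913 -0.18792]
    [-0.11024 +0.95112 +0.28846]
    [+0.22752 -0.25837 +0.93887]
t = (0.1378, -0.3952, 1.1297) m
M0: Pc = R·M0+t = (+0.05756, -0.28853, +1.08087); u = 707.4·(+0.05756)/1.08087 + 327.8 = 365.4733, v = 474.1·(-0.28853)/1.08087 + 222.3 = 95.7410
M1: Pc = R·M1+t = (+0.25203, -0.31069, +1.12660); u = 707.4·(+0.25203)/1.12660 + 327.8 = 486.0531, v = 474.1·(-0.31069)/1.12660 + 222.3 = 91.5538
M2: Pc = R·M2+t = (+0.21804, -0.50187, +1.17853); u = 707.4·(+0.21804)/1.17853 + 327.8 = 458.6743, v = 474.1·(-0.50187)/1.17853 + 222.3 = 20.4089
M3: Pc = R·M3+t = (+0.02357, -0.47971, +1.13280); u = 707.4·(+0.02357)/1.13280 + 327.8 = 342.5171, v = 474.1·(-0.47971)/1.13280 + 222.3 = 21.5320

c0=(365.47, 95.74) c1=(486.05, 91.55) c2=(458.67, 20.41) c3=(342.52, 21.53)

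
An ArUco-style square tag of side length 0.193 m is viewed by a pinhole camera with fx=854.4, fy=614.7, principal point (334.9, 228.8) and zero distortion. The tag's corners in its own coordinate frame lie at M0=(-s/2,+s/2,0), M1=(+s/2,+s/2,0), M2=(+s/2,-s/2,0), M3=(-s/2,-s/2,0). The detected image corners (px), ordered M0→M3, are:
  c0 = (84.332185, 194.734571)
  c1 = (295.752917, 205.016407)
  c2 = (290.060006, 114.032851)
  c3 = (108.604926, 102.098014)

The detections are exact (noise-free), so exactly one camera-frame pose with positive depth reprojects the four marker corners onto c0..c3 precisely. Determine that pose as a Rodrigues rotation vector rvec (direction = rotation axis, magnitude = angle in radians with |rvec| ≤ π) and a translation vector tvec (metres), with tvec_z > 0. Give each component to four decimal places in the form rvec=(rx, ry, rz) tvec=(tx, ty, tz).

Intrinsics K: fx=854.4, fy=614.7, cx=334.9, cy=228.8
Marker side s = 0.193 m; corners in marker frame (Z=0):
  M0 = (-0.0965, +0.0965, 0)
  M1 = (+0.0965, +0.0965, 0)
  M2 = (+0.0965, -0.0965, 0)
  M3 = (-0.0965, -0.0965, 0)
Detected image corners:
  c0 = (84.332185, 194.734571) px
  c1 = (295.752917, 205.016407) px
  c2 = (290.060006, 114.032851) px
  c3 = (108.604926, 102.098014) px
Planar DLT: solve 8×8 A·h = b for H (H[2,2]=1):
  H  [+1048.52935 -198.87650 +196.81822]
  H  [+86.80159 +355.29332 +150.60920]
  H  [+0.18784 -0.78151 +1.00000]
B = K⁻¹H; ‖b₁‖=1.170948, ‖b₂‖=1.170948; λ = 2/(‖b₁‖+‖b₂‖) = 0.854009, sign → tz>0 ⇒ λ=+0.854009
r₁ = λ·B[:,0] = (+0.98517,+0.06088,+0.16042); r₂ = λ·B[:,1] = (+0.06282,+0.74203,-0.66741)
r₃ = r₁×r₂ = (-0.15967,+0.66759,+0.72720); SVD([r₁ r₂ r₃]) → R = UVᵀ:
  R  [+0.98517 +0.06282 -0.15967]
  R  [+0.06088 +0.74203 +0.66759]
  R  [+0.16042 -0.66741 +0.72720]
t = (-0.13802, -0.10863, +0.85401) m
tr R = 2.454406; θ = arccos((tr R − 1)/2) = 0.756558 rad = 43.348°
axis k = ((R−Rᵀ)₃₂, (R−Rᵀ)₁₃, (R−Rᵀ)₂₁) / (2 sinθ) = (-0.972437, -0.233160, -0.001411)
rvec = θ·k = (-0.735705, -0.176399, -0.001068)

rvec=(-0.7357, -0.1764, -0.0011) tvec=(-0.1380, -0.1086, 0.8540)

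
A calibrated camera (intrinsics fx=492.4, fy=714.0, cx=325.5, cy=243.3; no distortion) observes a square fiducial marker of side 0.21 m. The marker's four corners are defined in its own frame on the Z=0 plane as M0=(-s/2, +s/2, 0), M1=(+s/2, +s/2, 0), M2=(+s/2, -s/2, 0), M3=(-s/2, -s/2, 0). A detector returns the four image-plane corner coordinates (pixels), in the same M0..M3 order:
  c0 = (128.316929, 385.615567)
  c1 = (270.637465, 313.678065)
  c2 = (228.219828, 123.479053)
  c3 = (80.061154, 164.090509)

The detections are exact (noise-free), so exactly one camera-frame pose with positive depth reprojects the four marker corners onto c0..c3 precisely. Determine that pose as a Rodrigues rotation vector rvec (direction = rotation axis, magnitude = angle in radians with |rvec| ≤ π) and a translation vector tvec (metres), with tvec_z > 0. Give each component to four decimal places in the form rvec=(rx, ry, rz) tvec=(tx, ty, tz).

Intrinsics K: fx=492.4, fy=714.0, cx=325.5, cy=243.3
Marker side s = 0.21 m; corners in marker frame (Z=0):
  M0 = (-0.1050, +0.1050, 0)
  M1 = (+0.1050, +0.1050, 0)
  M2 = (+0.1050, -0.1050, 0)
  M3 = (-0.1050, -0.1050, 0)
Detected image corners:
  c0 = (128.316929, 385.615567) px
  c1 = (270.637465, 313.678065) px
  c2 = (228.219828, 123.479053) px
  c3 = (80.061154, 164.090509) px
Planar DLT: solve 8×8 A·h = b for H (H[2,2]=1):
  H  [+818.23430 +209.17857 +182.19106]
  H  [-91.10880 +966.78335 +244.25453]
  H  [+0.71586 -0.03204 +1.00000]
B = K⁻¹H; ‖b₁‖=1.436332, ‖b₂‖=1.436332; λ = 2/(‖b₁‖+‖b₂‖) = 0.696218, sign → tz>0 ⇒ λ=+0.696218
r₁ = λ·B[:,0] = (+0.82746,-0.25867,+0.49839); r₂ = λ·B[:,1] = (+0.31051,+0.95031,-0.02231)
r₃ = r₁×r₂ = (-0.46786,+0.17322,+0.86666); SVD([r₁ r₂ r₃]) → R = UVᵀ:
  R  [+0.82746 +0.31051 -0.46786]
  R  [-0.25867 +0.95031 +0.17322]
  R  [+0.49839 -0.02231 +0.86666]
t = (-0.20263, +0.00093, +0.69622) m
tr R = 2.644433; θ = arccos((tr R − 1)/2) = 0.605502 rad = 34.693°
axis k = ((R−Rᵀ)₃₂, (R−Rᵀ)₁₃, (R−Rᵀ)₂₁) / (2 sinθ) = (-0.171764, -0.848818, -0.500006)
rvec = θ·k = (-0.104003, -0.513961, -0.302755)

rvec=(-0.1040, -0.5140, -0.3028) tvec=(-0.2026, 0.0009, 0.6962)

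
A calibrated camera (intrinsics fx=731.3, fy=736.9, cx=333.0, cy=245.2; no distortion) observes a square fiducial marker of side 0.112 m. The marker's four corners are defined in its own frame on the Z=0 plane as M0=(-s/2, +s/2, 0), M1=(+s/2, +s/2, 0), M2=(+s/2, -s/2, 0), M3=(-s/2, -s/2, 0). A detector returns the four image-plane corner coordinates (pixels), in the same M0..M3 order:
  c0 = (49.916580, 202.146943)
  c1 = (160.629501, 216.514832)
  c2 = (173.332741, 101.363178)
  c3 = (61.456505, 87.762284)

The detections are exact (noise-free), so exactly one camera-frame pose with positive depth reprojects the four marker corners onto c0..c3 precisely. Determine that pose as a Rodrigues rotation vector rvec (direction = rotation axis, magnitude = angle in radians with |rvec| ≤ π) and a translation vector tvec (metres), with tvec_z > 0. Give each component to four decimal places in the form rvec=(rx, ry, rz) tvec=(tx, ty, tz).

Intrinsics K: fx=731.3, fy=736.9, cx=333.0, cy=245.2
Marker side s = 0.112 m; corners in marker frame (Z=0):
  M0 = (-0.0560, +0.0560, 0)
  M1 = (+0.0560, +0.0560, 0)
  M2 = (+0.0560, -0.0560, 0)
  M3 = (-0.0560, -0.0560, 0)
Detected image corners:
  c0 = (49.916580, 202.146943) px
  c1 = (160.629501, 216.514832) px
  c2 = (173.332741, 101.363178) px
  c3 = (61.456505, 87.762284) px
Planar DLT: solve 8×8 A·h = b for H (H[2,2]=1):
  H  [+985.87096 -98.66778 +111.08627]
  H  [+114.22394 +1037.72263 +152.19472]
  H  [-0.07011 +0.08569 +1.00000]
B = K⁻¹H; ‖b₁‖=1.393273, ‖b₂‖=1.393273; λ = 2/(‖b₁‖+‖b₂‖) = 0.717735, sign → tz>0 ⇒ λ=+0.717735
r₁ = λ·B[:,0] = (+0.99050,+0.12800,-0.05032); r₂ = λ·B[:,1] = (-0.12484,+0.99027,+0.06150)
r₃ = r₁×r₂ = (+0.05770,-0.05464,+0.99684); SVD([r₁ r₂ r₃]) → R = UVᵀ:
  R  [+0.99050 -0.12484 +0.05770]
  R  [+0.12800 +0.99027 -0.05464]
  R  [-0.05032 +0.06150 +0.99684]
t = (-0.21780, -0.09059, +0.71773) m
tr R = 2.977603; θ = arccos((tr R − 1)/2) = 0.149796 rad = 8.583°
axis k = ((R−Rᵀ)₃₂, (R−Rᵀ)₁₃, (R−Rᵀ)₂₁) / (2 sinθ) = (+0.389112, +0.361924, +0.847114)
rvec = θ·k = (+0.058287, +0.054215, +0.126894)

rvec=(0.0583, 0.0542, 0.1269) tvec=(-0.2178, -0.0906, 0.7177)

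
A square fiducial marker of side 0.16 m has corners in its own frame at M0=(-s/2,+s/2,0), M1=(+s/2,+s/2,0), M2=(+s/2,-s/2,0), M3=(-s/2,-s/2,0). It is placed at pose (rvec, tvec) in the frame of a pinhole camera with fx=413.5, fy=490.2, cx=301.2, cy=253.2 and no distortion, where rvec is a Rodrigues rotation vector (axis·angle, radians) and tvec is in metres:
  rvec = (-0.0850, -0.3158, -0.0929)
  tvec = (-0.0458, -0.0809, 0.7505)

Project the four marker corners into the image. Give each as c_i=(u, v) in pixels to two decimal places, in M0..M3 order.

c0=(236.21, 256.40) c1=(321.74, 248.26) c2=(312.61, 148.71) c3=(227.73, 149.89)

Intrinsics K: fx=413.5, fy=490.2, cx=301.2, cy=253.2
Marker side s = 0.16 m; corners in marker frame (Z=0):
  M0 = (-0.0800, +0.0800, 0)
  M1 = (+0.0800, +0.0800, 0)
  M2 = (+0.0800, -0.0800, 0)
  M3 = (-0.0800, -0.0800, 0)
rvec = (-0.0850, -0.3158, -0.0929), |rvec| = θ = 0.33998 rad = 19.479°
Rodrigues: sinθ=0.33347, 1−cosθ=0.05724; R = I + sinθ·[k]× + (1−cosθ)·[k]×²:
    [+0.94634 +0.10441 -0.30584]
    [-0.07783 +0.99215 +0.09790]
    [+0.31366 -0.06884 +0.94704]
t = (-0.0458, -0.0809, 0.7505) m
M0: Pc = R·M0+t = (-0.11315, +0.00470, +0.71990); u = 413.5·(-0.11315)/0.71990 + 301.2 = 236.2059, v = 490.2·(+0.00470)/0.71990 + 253.2 = 256.3991
M1: Pc = R·M1+t = (+0.03826, -0.00775, +0.77009); u = 413.5·(+0.03826)/0.77009 + 301.2 = 321.7440, v = 490.2·(-0.00775)/0.77009 + 253.2 = 248.2639
M2: Pc = R·M2+t = (+0.02155, -0.16650, +0.78110); u = 413.5·(+0.02155)/0.78110 + 301.2 = 312.6103, v = 490.2·(-0.16650)/0.78110 + 253.2 = 148.7098
M3: Pc = R·M3+t = (-0.12986, -0.15405, +0.73091); u = 413.5·(-0.12986)/0.73091 + 301.2 = 227.7342, v = 490.2·(-0.15405)/0.73091 + 253.2 = 149.8867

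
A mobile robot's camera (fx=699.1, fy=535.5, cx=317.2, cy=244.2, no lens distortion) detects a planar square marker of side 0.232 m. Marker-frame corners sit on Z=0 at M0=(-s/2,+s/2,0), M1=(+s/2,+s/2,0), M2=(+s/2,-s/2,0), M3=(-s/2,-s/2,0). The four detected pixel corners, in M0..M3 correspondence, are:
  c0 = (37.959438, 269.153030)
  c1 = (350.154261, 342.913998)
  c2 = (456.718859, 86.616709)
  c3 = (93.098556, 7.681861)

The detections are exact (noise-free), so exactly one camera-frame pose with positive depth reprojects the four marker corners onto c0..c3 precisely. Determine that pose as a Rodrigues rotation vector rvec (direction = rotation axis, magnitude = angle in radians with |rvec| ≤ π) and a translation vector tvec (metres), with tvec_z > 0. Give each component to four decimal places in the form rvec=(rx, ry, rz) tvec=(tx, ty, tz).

Intrinsics K: fx=699.1, fy=535.5, cx=317.2, cy=244.2
Marker side s = 0.232 m; corners in marker frame (Z=0):
  M0 = (-0.1160, +0.1160, 0)
  M1 = (+0.1160, +0.1160, 0)
  M2 = (+0.1160, -0.1160, 0)
  M3 = (-0.1160, -0.1160, 0)
Detected image corners:
  c0 = (37.959438, 269.153030) px
  c1 = (350.154261, 342.913998) px
  c2 = (456.718859, 86.616709) px
  c3 = (93.098556, 7.681861) px
Planar DLT: solve 8×8 A·h = b for H (H[2,2]=1):
  H  [+1424.86838 -199.01797 +229.55452]
  H  [+310.56683 +1227.61540 +185.63715]
  H  [-0.10024 +0.63200 +1.00000]
B = K⁻¹H; ‖b₁‖=2.177847, ‖b₂‖=2.177847; λ = 2/(‖b₁‖+‖b₂‖) = 0.459169, sign → tz>0 ⇒ λ=+0.459169
r₁ = λ·B[:,0] = (+0.95674,+0.28729,-0.04603); r₂ = λ·B[:,1] = (-0.26238,+0.92029,+0.29019)
r₃ = r₁×r₂ = (+0.12573,-0.26556,+0.95586); SVD([r₁ r₂ r₃]) → R = UVᵀ:
  R  [+0.95674 -0.26238 +0.12573]
  R  [+0.28729 +0.92029 -0.26556]
  R  [-0.04603 +0.29019 +0.95586]
t = (-0.05757, -0.05022, +0.45917) m
tr R = 2.832893; θ = arccos((tr R − 1)/2) = 0.411689 rad = 23.588°
axis k = ((R−Rᵀ)₃₂, (R−Rᵀ)₁₃, (R−Rᵀ)₂₁) / (2 sinθ) = (+0.694423, +0.214609, +0.686819)
rvec = θ·k = (+0.285886, +0.088352, +0.282756)

rvec=(0.2859, 0.0884, 0.2828) tvec=(-0.0576, -0.0502, 0.4592)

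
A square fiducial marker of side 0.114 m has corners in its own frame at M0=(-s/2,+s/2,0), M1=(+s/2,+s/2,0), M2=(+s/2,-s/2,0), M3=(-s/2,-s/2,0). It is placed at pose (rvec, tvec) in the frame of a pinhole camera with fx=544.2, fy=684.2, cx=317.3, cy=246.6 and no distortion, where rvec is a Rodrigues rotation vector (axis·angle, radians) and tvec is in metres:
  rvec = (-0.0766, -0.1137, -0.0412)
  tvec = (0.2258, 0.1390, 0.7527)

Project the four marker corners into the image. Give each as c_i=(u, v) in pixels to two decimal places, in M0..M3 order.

Intrinsics K: fx=544.2, fy=684.2, cx=317.3, cy=246.6
Marker side s = 0.114 m; corners in marker frame (Z=0):
  M0 = (-0.0570, +0.0570, 0)
  M1 = (+0.0570, +0.0570, 0)
  M2 = (+0.0570, -0.0570, 0)
  M3 = (-0.0570, -0.0570, 0)
rvec = (-0.0766, -0.1137, -0.0412), |rvec| = θ = 0.14315 rad = 8.202°
Rodrigues: sinθ=0.14266, 1−cosθ=0.01023; R = I + sinθ·[k]× + (1−cosθ)·[k]×²:
    [+0.99270 +0.04541 -0.11174]
    [-0.03671 +0.99622 +0.07868]
    [+0.11489 -0.07400 +0.99062]
t = (0.2258, 0.1390, 0.7527) m
M0: Pc = R·M0+t = (+0.17180, +0.19788, +0.74193); u = 544.2·(+0.17180)/0.74193 + 317.3 = 443.3166, v = 684.2·(+0.19788)/0.74193 + 246.6 = 429.0796
M1: Pc = R·M1+t = (+0.28497, +0.19369, +0.75503); u = 544.2·(+0.28497)/0.75503 + 317.3 = 522.6981, v = 684.2·(+0.19369)/0.75503 + 246.6 = 422.1216
M2: Pc = R·M2+t = (+0.27980, +0.08012, +0.76347); u = 544.2·(+0.27980)/0.76347 + 317.3 = 516.7388, v = 684.2·(+0.08012)/0.76347 + 246.6 = 318.4039
M3: Pc = R·M3+t = (+0.16663, +0.08431, +0.75037); u = 544.2·(+0.16663)/0.75037 + 317.3 = 438.1457, v = 684.2·(+0.08431)/0.75037 + 246.6 = 323.4734

c0=(443.32, 429.08) c1=(522.70, 422.12) c2=(516.74, 318.40) c3=(438.15, 323.47)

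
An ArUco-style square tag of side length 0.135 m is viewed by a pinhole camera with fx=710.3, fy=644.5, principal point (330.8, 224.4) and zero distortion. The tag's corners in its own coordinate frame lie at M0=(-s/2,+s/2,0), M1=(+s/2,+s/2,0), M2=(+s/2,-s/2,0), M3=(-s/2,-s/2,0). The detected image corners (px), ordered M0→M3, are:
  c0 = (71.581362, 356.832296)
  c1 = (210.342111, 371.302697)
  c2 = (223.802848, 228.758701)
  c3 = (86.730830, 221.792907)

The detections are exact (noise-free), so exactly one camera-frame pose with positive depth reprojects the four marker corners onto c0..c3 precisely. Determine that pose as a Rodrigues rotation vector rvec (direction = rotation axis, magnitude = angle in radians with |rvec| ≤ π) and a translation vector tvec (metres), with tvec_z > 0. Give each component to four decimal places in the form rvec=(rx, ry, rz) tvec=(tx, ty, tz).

rvec=(-0.0913, 0.2458, 0.0624) tvec=(-0.1634, 0.0679, 0.6292)

Intrinsics K: fx=710.3, fy=644.5, cx=330.8, cy=224.4
Marker side s = 0.135 m; corners in marker frame (Z=0):
  M0 = (-0.0675, +0.0675, 0)
  M1 = (+0.0675, +0.0675, 0)
  M2 = (+0.0675, -0.0675, 0)
  M3 = (-0.0675, -0.0675, 0)
Detected image corners:
  c0 = (71.581362, 356.832296) px
  c1 = (210.342111, 371.302697) px
  c2 = (223.802848, 228.758701) px
  c3 = (86.730830, 221.792907) px
Planar DLT: solve 8×8 A·h = b for H (H[2,2]=1):
  H  [+963.72443 -125.56019 +146.36047]
  H  [-35.89106 +988.69512 +293.91589]
  H  [-0.39039 -0.13119 +1.00000]
B = K⁻¹H; ‖b₁‖=1.589381, ‖b₂‖=1.589382; λ = 2/(‖b₁‖+‖b₂‖) = 0.629176, sign → tz>0 ⇒ λ=+0.629176
r₁ = λ·B[:,0] = (+0.96805,+0.05048,-0.24563); r₂ = λ·B[:,1] = (-0.07278,+0.99393,-0.08254)
r₃ = r₁×r₂ = (+0.23997,+0.09778,+0.96584); SVD([r₁ r₂ r₃]) → R = UVᵀ:
  R  [+0.96805 -0.07278 +0.23997]
  R  [+0.05048 +0.99393 +0.09778]
  R  [-0.24563 -0.08254 +0.96584]
t = (-0.16337, +0.06786, +0.62918) m
tr R = 2.927819; θ = arccos((tr R − 1)/2) = 0.269480 rad = 15.440°
axis k = ((R−Rᵀ)₃₂, (R−Rᵀ)₁₃, (R−Rᵀ)₂₁) / (2 sinθ) = (-0.338667, +0.911984, +0.231495)
rvec = θ·k = (-0.091264, +0.245761, +0.062383)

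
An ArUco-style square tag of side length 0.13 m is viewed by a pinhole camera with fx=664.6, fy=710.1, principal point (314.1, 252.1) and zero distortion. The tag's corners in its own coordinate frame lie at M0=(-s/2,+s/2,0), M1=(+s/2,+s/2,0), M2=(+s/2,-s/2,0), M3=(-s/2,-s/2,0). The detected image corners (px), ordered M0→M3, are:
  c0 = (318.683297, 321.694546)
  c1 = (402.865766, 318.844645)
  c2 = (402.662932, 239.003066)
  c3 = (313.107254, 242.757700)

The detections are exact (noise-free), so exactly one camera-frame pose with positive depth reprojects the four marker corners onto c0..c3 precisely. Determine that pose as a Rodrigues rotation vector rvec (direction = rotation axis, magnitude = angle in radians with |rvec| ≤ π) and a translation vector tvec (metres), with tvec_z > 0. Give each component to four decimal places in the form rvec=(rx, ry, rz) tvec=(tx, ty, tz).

Intrinsics K: fx=664.6, fy=710.1, cx=314.1, cy=252.1
Marker side s = 0.13 m; corners in marker frame (Z=0):
  M0 = (-0.0650, +0.0650, 0)
  M1 = (+0.0650, +0.0650, 0)
  M2 = (+0.0650, -0.0650, 0)
  M3 = (-0.0650, -0.0650, 0)
Detected image corners:
  c0 = (318.683297, 321.694546) px
  c1 = (402.865766, 318.844645) px
  c2 = (402.662932, 239.003066) px
  c3 = (313.107254, 242.757700) px
Planar DLT: solve 8×8 A·h = b for H (H[2,2]=1):
  H  [+643.22692 +194.09700 +359.18335]
  H  [-44.31066 +744.80127 +281.81572]
  H  [-0.06778 +0.47806 +1.00000]
B = K⁻¹H; ‖b₁‖=1.002901, ‖b₂‖=1.002901; λ = 2/(‖b₁‖+‖b₂‖) = 0.997107, sign → tz>0 ⇒ λ=+0.997107
r₁ = λ·B[:,0] = (+0.99698,-0.03823,-0.06758); r₂ = λ·B[:,1] = (+0.06592,+0.87661,+0.47667)
r₃ = r₁×r₂ = (+0.04102,-0.47969,+0.87648); SVD([r₁ r₂ r₃]) → R = UVᵀ:
  R  [+0.99698 +0.06592 +0.04102]
  R  [-0.03823 +0.87661 -0.47969]
  R  [-0.06758 +0.47667 +0.87648]
t = (+0.06764, +0.04173, +0.99711) m
tr R = 2.750066; θ = arccos((tr R − 1)/2) = 0.505292 rad = 28.951°
axis k = ((R−Rᵀ)₃₂, (R−Rᵀ)₁₃, (R−Rᵀ)₂₁) / (2 sinθ) = (+0.987848, +0.112178, -0.107580)
rvec = θ·k = (+0.499152, +0.056683, -0.054359)

rvec=(0.4992, 0.0567, -0.0544) tvec=(0.0676, 0.0417, 0.9971)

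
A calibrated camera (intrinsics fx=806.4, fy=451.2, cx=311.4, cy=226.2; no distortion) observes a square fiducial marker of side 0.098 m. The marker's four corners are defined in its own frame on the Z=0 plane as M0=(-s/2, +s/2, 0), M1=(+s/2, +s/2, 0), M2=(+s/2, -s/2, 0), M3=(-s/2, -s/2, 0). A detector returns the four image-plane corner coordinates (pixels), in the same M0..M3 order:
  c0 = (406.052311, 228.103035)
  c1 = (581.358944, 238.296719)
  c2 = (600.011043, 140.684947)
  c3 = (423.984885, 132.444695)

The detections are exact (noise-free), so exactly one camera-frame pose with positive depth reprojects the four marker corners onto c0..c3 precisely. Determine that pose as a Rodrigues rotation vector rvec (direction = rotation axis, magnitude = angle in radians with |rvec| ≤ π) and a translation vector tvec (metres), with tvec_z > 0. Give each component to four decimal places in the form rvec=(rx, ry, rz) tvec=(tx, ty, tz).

Intrinsics K: fx=806.4, fy=451.2, cx=311.4, cy=226.2
Marker side s = 0.098 m; corners in marker frame (Z=0):
  M0 = (-0.0490, +0.0490, 0)
  M1 = (+0.0490, +0.0490, 0)
  M2 = (+0.0490, -0.0490, 0)
  M3 = (-0.0490, -0.0490, 0)
Detected image corners:
  c0 = (406.052311, 228.103035) px
  c1 = (581.358944, 238.296719) px
  c2 = (600.011043, 140.684947) px
  c3 = (423.984885, 132.444695) px
Planar DLT: solve 8×8 A·h = b for H (H[2,2]=1):
  H  [+1687.82221 -176.50335 +501.94677]
  H  [+55.56997 +989.68954 +184.88296]
  H  [-0.20819 +0.02012 +1.00000]
B = K⁻¹H; ‖b₁‖=2.195200, ‖b₂‖=2.195200; λ = 2/(‖b₁‖+‖b₂‖) = 0.455539, sign → tz>0 ⇒ λ=+0.455539
r₁ = λ·B[:,0] = (+0.99008,+0.10365,-0.09484); r₂ = λ·B[:,1] = (-0.10325,+0.99461,+0.00916)
r₃ = r₁×r₂ = (+0.09528,+0.00072,+0.99545); SVD([r₁ r₂ r₃]) → R = UVᵀ:
  R  [+0.99008 -0.10325 +0.09528]
  R  [+0.10365 +0.99461 +0.00072]
  R  [-0.09484 +0.00916 +0.99545]
t = (+0.10764, -0.04171, +0.45554) m
tr R = 2.980146; θ = arccos((tr R − 1)/2) = 0.141021 rad = 8.080°
axis k = ((R−Rᵀ)₃₂, (R−Rᵀ)₁₃, (R−Rᵀ)₂₁) / (2 sinθ) = (+0.030043, +0.676311, +0.736004)
rvec = θ·k = (+0.004237, +0.095374, +0.103792)

rvec=(0.0042, 0.0954, 0.1038) tvec=(0.1076, -0.0417, 0.4555)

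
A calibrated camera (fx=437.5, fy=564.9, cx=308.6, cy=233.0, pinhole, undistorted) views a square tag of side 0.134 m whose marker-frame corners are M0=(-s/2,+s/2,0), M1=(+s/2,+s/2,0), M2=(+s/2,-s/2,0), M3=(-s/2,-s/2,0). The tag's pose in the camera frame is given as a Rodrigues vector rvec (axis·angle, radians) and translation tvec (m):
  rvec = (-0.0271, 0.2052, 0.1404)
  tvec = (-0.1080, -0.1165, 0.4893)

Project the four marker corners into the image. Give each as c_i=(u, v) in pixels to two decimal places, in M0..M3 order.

Intrinsics K: fx=437.5, fy=564.9, cx=308.6, cy=233.0
Marker side s = 0.134 m; corners in marker frame (Z=0):
  M0 = (-0.0670, +0.0670, 0)
  M1 = (+0.0670, +0.0670, 0)
  M2 = (+0.0670, -0.0670, 0)
  M3 = (-0.0670, -0.0670, 0)
rvec = (-0.0271, 0.2052, 0.1404), |rvec| = θ = 0.25011 rad = 14.330°
Rodrigues: sinθ=0.24751, 1−cosθ=0.03111; R = I + sinθ·[k]× + (1−cosθ)·[k]×²:
    [+0.96925 -0.14171 +0.20117]
    [+0.13617 +0.98983 +0.04115]
    [-0.20496 -0.01249 +0.97869]
t = (-0.1080, -0.1165, 0.4893) m
M0: Pc = R·M0+t = (-0.18243, -0.05931, +0.50220); u = 437.5·(-0.18243)/0.50220 + 308.6 = 149.6680, v = 564.9·(-0.05931)/0.50220 + 233.0 = 166.2900
M1: Pc = R·M1+t = (-0.05255, -0.04106, +0.47473); u = 437.5·(-0.05255)/0.47473 + 308.6 = 260.1671, v = 564.9·(-0.04106)/0.47473 + 233.0 = 184.1439
M2: Pc = R·M2+t = (-0.03357, -0.17369, +0.47640); u = 437.5·(-0.03357)/0.47640 + 308.6 = 277.7753, v = 564.9·(-0.17369)/0.47640 + 233.0 = 27.0400
M3: Pc = R·M3+t = (-0.16345, -0.19194, +0.50387); u = 437.5·(-0.16345)/0.50387 + 308.6 = 166.6834, v = 564.9·(-0.19194)/0.50387 + 233.0 = 17.8087

c0=(149.67, 166.29) c1=(260.17, 184.14) c2=(277.78, 27.04) c3=(166.68, 17.81)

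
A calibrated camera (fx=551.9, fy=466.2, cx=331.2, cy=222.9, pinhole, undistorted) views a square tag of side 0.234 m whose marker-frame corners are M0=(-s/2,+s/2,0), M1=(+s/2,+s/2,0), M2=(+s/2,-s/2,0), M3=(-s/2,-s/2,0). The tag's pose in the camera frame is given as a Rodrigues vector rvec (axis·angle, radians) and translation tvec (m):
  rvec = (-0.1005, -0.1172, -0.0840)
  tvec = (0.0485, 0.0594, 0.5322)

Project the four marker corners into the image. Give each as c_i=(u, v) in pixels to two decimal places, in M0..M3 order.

c0=(269.34, 392.56) c1=(511.40, 367.76) c2=(483.49, 167.96) c3=(250.11, 181.05)

Intrinsics K: fx=551.9, fy=466.2, cx=331.2, cy=222.9
Marker side s = 0.234 m; corners in marker frame (Z=0):
  M0 = (-0.1170, +0.1170, 0)
  M1 = (+0.1170, +0.1170, 0)
  M2 = (+0.1170, -0.1170, 0)
  M3 = (-0.1170, -0.1170, 0)
rvec = (-0.1005, -0.1172, -0.0840), |rvec| = θ = 0.17576 rad = 10.070°
Rodrigues: sinθ=0.17486, 1−cosθ=0.01541; R = I + sinθ·[k]× + (1−cosθ)·[k]×²:
    [+0.98963 +0.08944 -0.11239]
    [-0.07769 +0.99144 +0.10489]
    [+0.12081 -0.09507 +0.98811]
t = (0.0485, 0.0594, 0.5322) m
M0: Pc = R·M0+t = (-0.05682, +0.18449, +0.50694); u = 551.9·(-0.05682)/0.50694 + 331.2 = 269.3387, v = 466.2·(+0.18449)/0.50694 + 222.9 = 392.5621
M1: Pc = R·M1+t = (+0.17475, +0.16631, +0.53521); u = 551.9·(+0.17475)/0.53521 + 331.2 = 511.4007, v = 466.2·(+0.16631)/0.53521 + 222.9 = 367.7646
M2: Pc = R·M2+t = (+0.15382, -0.06569, +0.55746); u = 551.9·(+0.15382)/0.55746 + 331.2 = 483.4884, v = 466.2·(-0.06569)/0.55746 + 222.9 = 167.9644
M3: Pc = R·M3+t = (-0.07775, -0.04751, +0.52919); u = 551.9·(-0.07775)/0.52919 + 331.2 = 250.1116, v = 466.2·(-0.04751)/0.52919 + 222.9 = 181.0462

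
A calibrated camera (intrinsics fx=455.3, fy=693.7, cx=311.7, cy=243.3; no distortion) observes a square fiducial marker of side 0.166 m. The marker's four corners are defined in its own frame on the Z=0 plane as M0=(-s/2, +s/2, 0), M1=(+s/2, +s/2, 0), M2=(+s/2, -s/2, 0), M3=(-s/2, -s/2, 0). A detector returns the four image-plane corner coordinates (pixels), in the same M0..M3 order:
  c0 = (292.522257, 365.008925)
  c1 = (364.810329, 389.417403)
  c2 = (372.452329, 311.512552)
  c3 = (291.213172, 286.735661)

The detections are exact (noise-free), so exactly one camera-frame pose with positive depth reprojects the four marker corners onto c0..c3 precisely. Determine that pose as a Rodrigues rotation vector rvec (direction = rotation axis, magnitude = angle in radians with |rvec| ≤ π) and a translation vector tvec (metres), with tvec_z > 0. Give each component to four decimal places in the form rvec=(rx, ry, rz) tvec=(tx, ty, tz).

Intrinsics K: fx=455.3, fy=693.7, cx=311.7, cy=243.3
Marker side s = 0.166 m; corners in marker frame (Z=0):
  M0 = (-0.0830, +0.0830, 0)
  M1 = (+0.0830, +0.0830, 0)
  M2 = (+0.0830, -0.0830, 0)
  M3 = (-0.0830, -0.0830, 0)
Detected image corners:
  c0 = (292.522257, 365.008925) px
  c1 = (364.810329, 389.417403) px
  c2 = (372.452329, 311.512552) px
  c3 = (291.213172, 286.735661) px
Planar DLT: solve 8×8 A·h = b for H (H[2,2]=1):
  H  [+398.02118 +210.74014 +329.55192]
  H  [+83.72161 +705.32338 +340.22535]
  H  [-0.19033 +0.69459 +1.00000]
B = K⁻¹H; ‖b₁‖=1.039408, ‖b₂‖=1.039408; λ = 2/(‖b₁‖+‖b₂‖) = 0.962086, sign → tz>0 ⇒ λ=+0.962086
r₁ = λ·B[:,0] = (+0.96641,+0.18034,-0.18311); r₂ = λ·B[:,1] = (-0.01218,+0.74383,+0.66826)
r₃ = r₁×r₂ = (+0.25671,-0.64358,+0.72104); SVD([r₁ r₂ r₃]) → R = UVᵀ:
  R  [+0.96641 -0.01218 +0.25671]
  R  [+0.18034 +0.74383 -0.64358]
  R  [-0.18311 +0.66826 +0.72104]
t = (+0.03772, +0.13442, +0.96209) m
tr R = 2.431280; θ = arccos((tr R − 1)/2) = 0.773256 rad = 44.304°
axis k = ((R−Rᵀ)₃₂, (R−Rᵀ)₁₃, (R−Rᵀ)₂₁) / (2 sinθ) = (+0.939083, +0.314851, +0.137813)
rvec = θ·k = (+0.726151, +0.243460, +0.106565)

rvec=(0.7262, 0.2435, 0.1066) tvec=(0.0377, 0.1344, 0.9621)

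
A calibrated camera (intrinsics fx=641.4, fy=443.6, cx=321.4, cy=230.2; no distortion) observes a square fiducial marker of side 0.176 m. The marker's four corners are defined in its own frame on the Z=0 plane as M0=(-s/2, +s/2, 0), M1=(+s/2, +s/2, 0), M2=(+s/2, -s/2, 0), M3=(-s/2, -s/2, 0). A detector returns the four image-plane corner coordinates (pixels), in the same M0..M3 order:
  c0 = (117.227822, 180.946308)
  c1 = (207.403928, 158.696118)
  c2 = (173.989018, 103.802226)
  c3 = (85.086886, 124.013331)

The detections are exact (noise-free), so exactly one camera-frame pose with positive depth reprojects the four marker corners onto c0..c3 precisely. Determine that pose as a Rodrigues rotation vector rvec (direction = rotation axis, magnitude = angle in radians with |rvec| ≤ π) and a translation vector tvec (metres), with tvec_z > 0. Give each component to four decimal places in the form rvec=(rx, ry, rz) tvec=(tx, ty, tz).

rvec=(-0.2045, -0.1538, -0.3973) tvec=(-0.3312, -0.2430, 1.2134)

Intrinsics K: fx=641.4, fy=443.6, cx=321.4, cy=230.2
Marker side s = 0.176 m; corners in marker frame (Z=0):
  M0 = (-0.0880, +0.0880, 0)
  M1 = (+0.0880, +0.0880, 0)
  M2 = (+0.0880, -0.0880, 0)
  M3 = (-0.0880, -0.0880, 0)
Detected image corners:
  c0 = (117.227822, 180.946308) px
  c1 = (207.403928, 158.696118) px
  c2 = (173.989018, 103.802226) px
  c3 = (85.086886, 124.013331) px
Planar DLT: solve 8×8 A·h = b for H (H[2,2]=1):
  H  [+531.31561 +166.21204 +146.33904]
  H  [-98.57367 +298.09432 +141.38128]
  H  [+0.15497 -0.13757 +1.00000]
B = K⁻¹H; ‖b₁‖=0.824120, ‖b₂‖=0.824120; λ = 2/(‖b₁‖+‖b₂‖) = 1.213415, sign → tz>0 ⇒ λ=+1.213415
r₁ = λ·B[:,0] = (+0.91093,-0.36722,+0.18804); r₂ = λ·B[:,1] = (+0.39809,+0.90203,-0.16693)
r₃ = r₁×r₂ = (-0.10832,+0.22692,+0.96787); SVD([r₁ r₂ r₃]) → R = UVᵀ:
  R  [+0.91093 +0.39809 -0.10832]
  R  [-0.36722 +0.90203 +0.22692]
  R  [+0.18804 -0.16693 +0.96787]
t = (-0.33118, -0.24295, +1.21342) m
tr R = 2.780827; θ = arccos((tr R − 1)/2) = 0.472544 rad = 27.075°
axis k = ((R−Rᵀ)₃₂, (R−Rᵀ)₁₃, (R−Rᵀ)₂₁) / (2 sinθ) = (-0.432662, -0.325566, -0.840720)
rvec = θ·k = (-0.204452, -0.153844, -0.397277)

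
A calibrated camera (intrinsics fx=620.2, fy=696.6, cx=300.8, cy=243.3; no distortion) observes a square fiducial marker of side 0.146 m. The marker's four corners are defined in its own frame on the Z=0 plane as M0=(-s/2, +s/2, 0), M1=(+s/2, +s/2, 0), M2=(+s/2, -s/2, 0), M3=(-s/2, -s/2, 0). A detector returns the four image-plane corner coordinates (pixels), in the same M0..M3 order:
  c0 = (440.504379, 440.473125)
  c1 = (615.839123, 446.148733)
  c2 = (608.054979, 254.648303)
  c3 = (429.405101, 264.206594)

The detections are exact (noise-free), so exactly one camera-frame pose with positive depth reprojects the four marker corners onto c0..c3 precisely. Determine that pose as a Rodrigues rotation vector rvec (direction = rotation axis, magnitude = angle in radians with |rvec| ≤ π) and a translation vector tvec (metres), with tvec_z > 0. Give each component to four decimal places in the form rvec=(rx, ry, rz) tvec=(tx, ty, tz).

rvec=(0.0991, 0.3089, -0.0740) tvec=(0.1916, 0.0850, 0.5424)

Intrinsics K: fx=620.2, fy=696.6, cx=300.8, cy=243.3
Marker side s = 0.146 m; corners in marker frame (Z=0):
  M0 = (-0.0730, +0.0730, 0)
  M1 = (+0.0730, +0.0730, 0)
  M2 = (+0.0730, -0.0730, 0)
  M3 = (-0.0730, -0.0730, 0)
Detected image corners:
  c0 = (440.504379, 440.473125) px
  c1 = (615.839123, 446.148733) px
  c2 = (608.054979, 254.648303) px
  c3 = (429.405101, 264.206594) px
Planar DLT: solve 8×8 A·h = b for H (H[2,2]=1):
  H  [+915.99659 +148.08994 +519.85057]
  H  [-211.48436 +1313.00304 +352.47290]
  H  [-0.56576 +0.15847 +1.00000]
B = K⁻¹H; ‖b₁‖=1.843500, ‖b₂‖=1.843500; λ = 2/(‖b₁‖+‖b₂‖) = 0.542446, sign → tz>0 ⇒ λ=+0.542446
r₁ = λ·B[:,0] = (+0.95001,-0.05750,-0.30690); r₂ = λ·B[:,1] = (+0.08783,+0.99242,+0.08596)
r₃ = r₁×r₂ = (+0.29963,-0.10862,+0.94785); SVD([r₁ r₂ r₃]) → R = UVᵀ:
  R  [+0.95001 +0.08783 +0.29963]
  R  [-0.05750 +0.99242 -0.10862]
  R  [-0.30690 +0.08596 +0.94785]
t = (+0.19159, +0.08501, +0.54245) m
tr R = 2.890278; θ = arccos((tr R − 1)/2) = 0.332777 rad = 19.067°
axis k = ((R−Rᵀ)₃₂, (R−Rᵀ)₁₃, (R−Rᵀ)₂₁) / (2 sinθ) = (+0.297827, +0.928343, -0.222439)
rvec = θ·k = (+0.099110, +0.308931, -0.074022)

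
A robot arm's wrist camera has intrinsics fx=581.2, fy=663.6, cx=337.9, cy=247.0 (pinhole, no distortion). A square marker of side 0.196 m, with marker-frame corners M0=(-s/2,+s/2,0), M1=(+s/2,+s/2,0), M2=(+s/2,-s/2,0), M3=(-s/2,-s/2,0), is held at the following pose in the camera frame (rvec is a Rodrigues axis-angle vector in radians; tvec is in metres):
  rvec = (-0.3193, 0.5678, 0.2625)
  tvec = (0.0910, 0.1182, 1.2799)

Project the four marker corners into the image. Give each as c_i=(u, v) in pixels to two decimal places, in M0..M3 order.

Intrinsics K: fx=581.2, fy=663.6, cx=337.9, cy=247.0
Marker side s = 0.196 m; corners in marker frame (Z=0):
  M0 = (-0.0980, +0.0980, 0)
  M1 = (+0.0980, +0.0980, 0)
  M2 = (+0.0980, -0.0980, 0)
  M3 = (-0.0980, -0.0980, 0)
rvec = (-0.3193, 0.5678, 0.2625), |rvec| = θ = 0.70232 rad = 40.240°
Rodrigues: sinθ=0.64599, 1−cosθ=0.23666; R = I + sinθ·[k]× + (1−cosθ)·[k]×²:
    [+0.81226 -0.32843 +0.48205]
    [+0.15446 +0.91802 +0.36520]
    [-0.56247 -0.22218 +0.79640]
t = (0.0910, 0.1182, 1.2799) m
M0: Pc = R·M0+t = (-0.02079, +0.19303, +1.31325); u = 581.2·(-0.02079)/1.31325 + 337.9 = 328.7001, v = 663.6·(+0.19303)/1.31325 + 247.0 = 344.5399
M1: Pc = R·M1+t = (+0.13842, +0.22330, +1.20300); u = 581.2·(+0.13842)/1.20300 + 337.9 = 404.7717, v = 663.6·(+0.22330)/1.20300 + 247.0 = 370.1786
M2: Pc = R·M2+t = (+0.20279, +0.04337, +1.24655); u = 581.2·(+0.20279)/1.24655 + 337.9 = 432.4490, v = 663.6·(+0.04337)/1.24655 + 247.0 = 270.0884
M3: Pc = R·M3+t = (+0.04358, +0.01310, +1.35680); u = 581.2·(+0.04358)/1.35680 + 337.9 = 356.5700, v = 663.6·(+0.01310)/1.35680 + 247.0 = 253.4053

c0=(328.70, 344.54) c1=(404.77, 370.18) c2=(432.45, 270.09) c3=(356.57, 253.41)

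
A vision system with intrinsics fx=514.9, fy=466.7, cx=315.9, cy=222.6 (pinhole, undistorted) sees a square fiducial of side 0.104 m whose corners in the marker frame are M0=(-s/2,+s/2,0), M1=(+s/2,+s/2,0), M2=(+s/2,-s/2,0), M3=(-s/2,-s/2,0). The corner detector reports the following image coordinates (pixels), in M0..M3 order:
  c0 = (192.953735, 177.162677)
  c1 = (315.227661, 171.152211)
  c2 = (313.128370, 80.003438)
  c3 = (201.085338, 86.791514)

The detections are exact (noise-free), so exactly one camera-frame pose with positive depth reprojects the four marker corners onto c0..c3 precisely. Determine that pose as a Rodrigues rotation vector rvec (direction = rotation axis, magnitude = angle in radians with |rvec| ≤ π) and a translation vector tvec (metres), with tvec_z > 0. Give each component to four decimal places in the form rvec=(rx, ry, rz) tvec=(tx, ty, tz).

rvec=(-0.3912, 0.0727, -0.0338) tvec=(-0.0534, -0.0930, 0.4530)

Intrinsics K: fx=514.9, fy=466.7, cx=315.9, cy=222.6
Marker side s = 0.104 m; corners in marker frame (Z=0):
  M0 = (-0.0520, +0.0520, 0)
  M1 = (+0.0520, +0.0520, 0)
  M2 = (+0.0520, -0.0520, 0)
  M3 = (-0.0520, -0.0520, 0)
Detected image corners:
  c0 = (192.953735, 177.162677) px
  c1 = (315.227661, 171.152211) px
  c2 = (313.128370, 80.003438) px
  c3 = (201.085338, 86.791514) px
Planar DLT: solve 8×8 A·h = b for H (H[2,2]=1):
  H  [+1088.11205 -244.91523 +255.23284]
  H  [-79.96153 +764.06413 +126.81103]
  H  [-0.14184 -0.84332 +1.00000]
B = K⁻¹H; ‖b₁‖=2.207276, ‖b₂‖=2.207276; λ = 2/(‖b₁‖+‖b₂‖) = 0.453047, sign → tz>0 ⇒ λ=+0.453047
r₁ = λ·B[:,0] = (+0.99683,-0.04697,-0.06426); r₂ = λ·B[:,1] = (+0.01891,+0.92394,-0.38206)
r₃ = r₁×r₂ = (+0.07732,+0.37964,+0.92190); SVD([r₁ r₂ r₃]) → R = UVᵀ:
  R  [+0.99683 +0.01891 +0.07732]
  R  [-0.04697 +0.92394 +0.37964]
  R  [-0.06426 -0.38206 +0.92190]
t = (-0.05338, -0.09299, +0.45305) m
tr R = 2.842670; θ = arccos((tr R − 1)/2) = 0.399296 rad = 22.878°
axis k = ((R−Rᵀ)₃₂, (R−Rᵀ)₁₃, (R−Rᵀ)₂₁) / (2 sinθ) = (-0.979625, +0.182089, -0.084728)
rvec = θ·k = (-0.391161, +0.072707, -0.033831)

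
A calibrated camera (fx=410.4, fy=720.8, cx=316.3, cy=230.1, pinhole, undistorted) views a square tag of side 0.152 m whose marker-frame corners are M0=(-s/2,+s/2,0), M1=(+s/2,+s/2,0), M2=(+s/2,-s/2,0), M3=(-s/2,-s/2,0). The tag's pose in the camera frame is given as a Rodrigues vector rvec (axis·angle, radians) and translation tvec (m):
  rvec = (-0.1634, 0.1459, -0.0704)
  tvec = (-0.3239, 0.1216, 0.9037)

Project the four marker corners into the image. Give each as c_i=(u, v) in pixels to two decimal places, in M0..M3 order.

Intrinsics K: fx=410.4, fy=720.8, cx=316.3, cy=230.1
Marker side s = 0.152 m; corners in marker frame (Z=0):
  M0 = (-0.0760, +0.0760, 0)
  M1 = (+0.0760, +0.0760, 0)
  M2 = (+0.0760, -0.0760, 0)
  M3 = (-0.0760, -0.0760, 0)
rvec = (-0.1634, 0.1459, -0.0704), |rvec| = θ = 0.23009 rad = 13.183°
Rodrigues: sinθ=0.22807, 1−cosθ=0.02635; R = I + sinθ·[k]× + (1−cosθ)·[k]×²:
    [+0.98694 +0.05791 +0.15034]
    [-0.08165 +0.98424 +0.15685]
    [-0.13889 -0.16708 +0.97611]
t = (-0.3239, 0.1216, 0.9037) m
M0: Pc = R·M0+t = (-0.39451, +0.20261, +0.90156); u = 410.4·(-0.39451)/0.90156 + 316.3 = 136.7162, v = 720.8·(+0.20261)/0.90156 + 230.1 = 392.0858
M1: Pc = R·M1+t = (-0.24449, +0.19020, +0.88045); u = 410.4·(-0.24449)/0.88045 + 316.3 = 202.3359, v = 720.8·(+0.19020)/0.88045 + 230.1 = 385.8097
M2: Pc = R·M2+t = (-0.25329, +0.04059, +0.90584); u = 410.4·(-0.25329)/0.90584 + 316.3 = 201.5427, v = 720.8·(+0.04059)/0.90584 + 230.1 = 262.4003
M3: Pc = R·M3+t = (-0.40331, +0.05300, +0.92695); u = 410.4·(-0.40331)/0.92695 + 316.3 = 137.7389, v = 720.8·(+0.05300)/0.92695 + 230.1 = 271.3151

c0=(136.72, 392.09) c1=(202.34, 385.81) c2=(201.54, 262.40) c3=(137.74, 271.32)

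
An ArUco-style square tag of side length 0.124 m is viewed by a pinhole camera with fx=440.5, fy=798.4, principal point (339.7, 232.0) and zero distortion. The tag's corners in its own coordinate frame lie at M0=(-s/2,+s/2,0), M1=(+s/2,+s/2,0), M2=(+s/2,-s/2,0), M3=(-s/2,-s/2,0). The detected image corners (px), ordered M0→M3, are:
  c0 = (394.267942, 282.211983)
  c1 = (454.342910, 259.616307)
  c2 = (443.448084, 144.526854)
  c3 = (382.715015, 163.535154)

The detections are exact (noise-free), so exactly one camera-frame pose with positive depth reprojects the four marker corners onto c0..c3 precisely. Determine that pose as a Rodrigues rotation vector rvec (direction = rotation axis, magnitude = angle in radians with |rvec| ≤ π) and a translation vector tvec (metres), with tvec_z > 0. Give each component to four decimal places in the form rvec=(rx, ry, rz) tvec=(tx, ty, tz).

Intrinsics K: fx=440.5, fy=798.4, cx=339.7, cy=232.0
Marker side s = 0.124 m; corners in marker frame (Z=0):
  M0 = (-0.0620, +0.0620, 0)
  M1 = (+0.0620, +0.0620, 0)
  M2 = (+0.0620, -0.0620, 0)
  M3 = (-0.0620, -0.0620, 0)
Detected image corners:
  c0 = (394.267942, 282.211983) px
  c1 = (454.342910, 259.616307) px
  c2 = (443.448084, 144.526854) px
  c3 = (382.715015, 163.535154) px
Planar DLT: solve 8×8 A·h = b for H (H[2,2]=1):
  H  [+593.77605 +107.44315 +419.18458]
  H  [-113.67131 +950.98918 +212.45517]
  H  [+0.25473 +0.04053 +1.00000]
B = K⁻¹H; ‖b₁‖=1.199046, ‖b₂‖=1.199046; λ = 2/(‖b₁‖+‖b₂‖) = 0.833996, sign → tz>0 ⇒ λ=+0.833996
r₁ = λ·B[:,0] = (+0.96036,-0.18047,+0.21244); r₂ = λ·B[:,1] = (+0.17735,+0.98357,+0.03380)
r₃ = r₁×r₂ = (-0.21505,+0.00522,+0.97659); SVD([r₁ r₂ r₃]) → R = UVᵀ:
  R  [+0.96036 +0.17735 -0.21505]
  R  [-0.18047 +0.98357 +0.00522]
  R  [+0.21244 +0.03380 +0.97659]
t = (+0.15049, -0.02042, +0.83400) m
tr R = 2.920518; θ = arccos((tr R − 1)/2) = 0.282867 rad = 16.207°
axis k = ((R−Rᵀ)₃₂, (R−Rᵀ)₁₃, (R−Rᵀ)₂₁) / (2 sinθ) = (+0.051212, -0.765820, -0.641012)
rvec = θ·k = (+0.014486, -0.216625, -0.181321)

rvec=(0.0145, -0.2166, -0.1813) tvec=(0.1505, -0.0204, 0.8340)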